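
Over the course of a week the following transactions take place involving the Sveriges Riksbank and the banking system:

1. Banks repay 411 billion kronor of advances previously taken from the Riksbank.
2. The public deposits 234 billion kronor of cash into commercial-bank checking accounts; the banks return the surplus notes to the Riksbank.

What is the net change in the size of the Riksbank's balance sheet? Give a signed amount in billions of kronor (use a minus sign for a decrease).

-411 billion

Riksbank balance sheet:
  Assets:      Loans to banks −411B
  Liabilities: Bank reserves −177B, Currency in circulation −234B
Commercial banking system:
  Assets:      Reserves at CB −177B
  Liabilities: Checkable deposits +234B, Borrowings from CB −411B
Change in total Riksbank assets = -411 billion.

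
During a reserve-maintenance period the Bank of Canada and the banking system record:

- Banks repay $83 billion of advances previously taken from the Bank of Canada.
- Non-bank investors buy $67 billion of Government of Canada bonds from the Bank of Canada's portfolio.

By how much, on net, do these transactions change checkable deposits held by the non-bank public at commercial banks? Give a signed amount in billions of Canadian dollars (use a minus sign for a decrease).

-$67 billion

Discount-window repayment $83 billion: the counterparty is a bank, so public deposits are unchanged → 0.
Asset sale (to non-banks) $67 billion: non-bank counterparties' bank balances fall → −$67B.
Net: 0 − 67 = -$67 billion.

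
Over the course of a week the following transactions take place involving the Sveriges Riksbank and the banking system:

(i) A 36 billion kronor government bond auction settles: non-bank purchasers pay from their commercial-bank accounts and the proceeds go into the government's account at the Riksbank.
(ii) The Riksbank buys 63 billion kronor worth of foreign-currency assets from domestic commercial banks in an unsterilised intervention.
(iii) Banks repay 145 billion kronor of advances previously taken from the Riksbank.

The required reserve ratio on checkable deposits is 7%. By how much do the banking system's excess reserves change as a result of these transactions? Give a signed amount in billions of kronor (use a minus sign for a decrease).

-115.48 billion

Government account inflow 36 billion kronor: reserves −36B, deposits −36B.
FX purchase 63 billion kronor: reserves +63B, deposits 0.
Discount-window repayment 145 billion kronor: reserves −145B, deposits 0.
Totals: Δreserves = −118B, Δdeposits = −36B.
Δrequired reserves = 7% × −36B = −2.52B.
Δexcess reserves = Δreserves − Δrequired = −118B − (−2.52B) = -115.48 billion.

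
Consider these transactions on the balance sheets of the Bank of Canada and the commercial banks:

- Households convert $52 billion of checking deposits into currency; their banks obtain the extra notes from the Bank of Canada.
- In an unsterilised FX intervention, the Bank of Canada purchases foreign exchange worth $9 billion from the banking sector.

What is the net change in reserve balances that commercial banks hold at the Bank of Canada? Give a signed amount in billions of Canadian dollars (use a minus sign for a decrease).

Bank of Canada balance sheet:
  Assets:      Foreign assets +$9B
  Liabilities: Bank reserves −$43B, Currency in circulation +$52B
Commercial banking system:
  Assets:      Reserves at CB −$43B, Foreign assets −$9B
  Liabilities: Checkable deposits −$52B
So the change in reserve balances that commercial banks hold at the Bank of Canada is -$43 billion.

-$43 billion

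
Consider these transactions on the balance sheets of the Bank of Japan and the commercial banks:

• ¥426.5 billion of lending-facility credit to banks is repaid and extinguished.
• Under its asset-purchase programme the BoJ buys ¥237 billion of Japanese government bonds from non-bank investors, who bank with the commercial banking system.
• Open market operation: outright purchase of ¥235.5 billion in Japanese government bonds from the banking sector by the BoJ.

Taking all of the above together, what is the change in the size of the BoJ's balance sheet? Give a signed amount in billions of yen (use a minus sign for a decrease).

+¥46 billion

Discount-window repayment ¥426.5 billion: a BoJ asset is shed → −¥426.5B.
Asset purchase (from non-banks) ¥237 billion: a BoJ asset is acquired → +¥237B.
OMO purchase (from banks) ¥235.5 billion: a BoJ asset is acquired → +¥235.5B.
Net: −426.5 + 237 + 235.5 = +¥46 billion.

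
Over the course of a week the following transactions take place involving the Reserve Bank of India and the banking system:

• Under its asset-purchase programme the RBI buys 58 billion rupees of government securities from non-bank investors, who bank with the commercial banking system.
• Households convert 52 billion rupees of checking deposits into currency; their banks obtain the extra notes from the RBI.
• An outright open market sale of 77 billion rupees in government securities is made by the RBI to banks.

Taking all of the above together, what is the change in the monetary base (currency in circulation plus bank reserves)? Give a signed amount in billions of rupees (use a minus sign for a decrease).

RBI balance sheet:
  Assets:      Securities −19B
  Liabilities: Bank reserves −71B, Currency in circulation +52B
Commercial banking system:
  Assets:      Reserves at CB −71B, Securities +77B
  Liabilities: Checkable deposits +6B
Monetary base = currency + reserves: +52B + (−71B) = -19 billion.

-19 billion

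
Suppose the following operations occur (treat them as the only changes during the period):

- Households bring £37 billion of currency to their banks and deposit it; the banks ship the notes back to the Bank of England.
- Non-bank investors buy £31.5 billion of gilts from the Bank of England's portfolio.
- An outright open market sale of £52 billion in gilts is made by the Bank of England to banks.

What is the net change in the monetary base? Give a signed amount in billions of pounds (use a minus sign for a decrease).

-£83.5 billion

Currency deposit £37 billion: just a shift between currency and reserves — both are base money → 0.
Asset sale (to non-banks) £31.5 billion: Bank of England balance sheet contracts → −£31.5B.
OMO sale (to banks) £52 billion: Bank of England balance sheet contracts → −£52B.
Net: 0 − 31.5 − 52 = -£83.5 billion.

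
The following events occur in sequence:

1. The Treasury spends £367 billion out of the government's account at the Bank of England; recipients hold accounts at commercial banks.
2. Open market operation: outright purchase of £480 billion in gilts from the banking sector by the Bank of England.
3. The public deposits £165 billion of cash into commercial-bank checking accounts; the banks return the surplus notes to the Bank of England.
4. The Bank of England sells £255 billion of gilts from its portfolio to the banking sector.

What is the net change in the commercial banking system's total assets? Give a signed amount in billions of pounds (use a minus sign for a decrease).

+£532 billion

Bank of England balance sheet:
  Assets:      Securities +£225B
  Liabilities: Bank reserves +£757B, Currency in circulation −£165B, Government deposits −£367B
Commercial banking system:
  Assets:      Reserves at CB +£757B, Securities −£225B
  Liabilities: Checkable deposits +£532B
Change in total bank assets = +£532 billion.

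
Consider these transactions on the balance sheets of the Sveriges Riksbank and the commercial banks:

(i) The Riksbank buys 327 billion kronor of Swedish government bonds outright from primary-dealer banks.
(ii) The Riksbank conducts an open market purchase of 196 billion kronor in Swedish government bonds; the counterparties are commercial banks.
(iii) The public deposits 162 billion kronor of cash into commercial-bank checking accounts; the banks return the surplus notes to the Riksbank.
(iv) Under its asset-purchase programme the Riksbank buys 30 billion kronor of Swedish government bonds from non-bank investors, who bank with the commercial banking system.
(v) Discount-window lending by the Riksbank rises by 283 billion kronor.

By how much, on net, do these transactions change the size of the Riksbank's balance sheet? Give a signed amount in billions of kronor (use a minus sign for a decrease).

OMO purchase (from banks) 327 billion kronor: a Riksbank asset is acquired → +327B.
OMO purchase (from banks) 196 billion kronor: a Riksbank asset is acquired → +196B.
Currency deposit 162 billion kronor: only the composition of liabilities changes → 0.
Asset purchase (from non-banks) 30 billion kronor: a Riksbank asset is acquired → +30B.
Discount-window loan 283 billion kronor: a Riksbank asset is acquired → +283B.
Net: 327 + 196 + 0 + 30 + 283 = +836 billion.

+836 billion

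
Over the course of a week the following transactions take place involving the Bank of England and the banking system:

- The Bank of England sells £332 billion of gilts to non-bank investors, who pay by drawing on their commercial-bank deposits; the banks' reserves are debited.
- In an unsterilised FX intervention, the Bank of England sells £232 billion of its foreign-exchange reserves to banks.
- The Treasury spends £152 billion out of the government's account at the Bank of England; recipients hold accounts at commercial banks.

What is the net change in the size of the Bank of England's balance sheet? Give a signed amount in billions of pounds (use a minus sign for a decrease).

Bank of England balance sheet:
  Assets:      Securities −£332B, Foreign assets −£232B
  Liabilities: Bank reserves −£412B, Government deposits −£152B
Commercial banking system:
  Assets:      Reserves at CB −£412B, Foreign assets +£232B
  Liabilities: Checkable deposits −£180B
Change in total Bank of England assets = -£564 billion.

-£564 billion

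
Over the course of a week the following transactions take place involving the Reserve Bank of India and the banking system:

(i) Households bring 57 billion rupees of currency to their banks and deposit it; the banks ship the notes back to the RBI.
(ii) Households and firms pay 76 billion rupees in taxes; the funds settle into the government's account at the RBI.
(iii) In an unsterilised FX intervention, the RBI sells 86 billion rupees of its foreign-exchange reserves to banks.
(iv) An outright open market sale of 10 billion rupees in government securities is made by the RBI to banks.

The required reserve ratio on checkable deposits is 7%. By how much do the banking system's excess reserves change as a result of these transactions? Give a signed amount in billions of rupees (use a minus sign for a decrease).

Currency deposit 57 billion rupees: reserves +57B, deposits +57B.
Government account inflow 76 billion rupees: reserves −76B, deposits −76B.
FX sale 86 billion rupees: reserves −86B, deposits 0.
OMO sale (to banks) 10 billion rupees: reserves −10B, deposits 0.
Totals: Δreserves = −115B, Δdeposits = −19B.
Δrequired reserves = 7% × −19B = −1.33B.
Δexcess reserves = Δreserves − Δrequired = −115B − (−1.33B) = -113.67 billion.

-113.67 billion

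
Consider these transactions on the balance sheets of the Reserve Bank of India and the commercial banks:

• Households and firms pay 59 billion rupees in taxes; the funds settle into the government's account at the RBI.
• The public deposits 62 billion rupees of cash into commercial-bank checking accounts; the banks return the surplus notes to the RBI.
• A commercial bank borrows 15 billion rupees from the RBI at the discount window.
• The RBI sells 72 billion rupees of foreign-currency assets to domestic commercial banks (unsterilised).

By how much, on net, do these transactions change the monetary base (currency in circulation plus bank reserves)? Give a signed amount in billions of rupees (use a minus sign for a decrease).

Government account inflow 59 billion rupees: reserves shift to a non-base liability → −59B.
Currency deposit 62 billion rupees: just a shift between currency and reserves — both are base money → 0.
Discount-window loan 15 billion rupees: RBI balance sheet expands → +15B.
FX sale 72 billion rupees: RBI balance sheet contracts → −72B.
Net: −59 + 0 + 15 − 72 = -116 billion.

-116 billion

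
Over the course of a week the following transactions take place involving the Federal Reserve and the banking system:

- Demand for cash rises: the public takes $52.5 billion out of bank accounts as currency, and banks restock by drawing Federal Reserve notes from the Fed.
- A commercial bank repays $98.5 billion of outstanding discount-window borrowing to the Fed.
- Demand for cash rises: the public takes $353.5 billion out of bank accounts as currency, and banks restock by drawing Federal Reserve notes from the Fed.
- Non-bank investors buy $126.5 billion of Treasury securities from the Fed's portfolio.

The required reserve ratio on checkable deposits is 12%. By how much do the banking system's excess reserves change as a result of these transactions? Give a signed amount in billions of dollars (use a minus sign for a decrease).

-$567.1 billion

Currency withdrawal $52.5 billion: reserves −$52.5B, deposits −$52.5B.
Discount-window repayment $98.5 billion: reserves −$98.5B, deposits 0.
Currency withdrawal $353.5 billion: reserves −$353.5B, deposits −$353.5B.
Asset sale (to non-banks) $126.5 billion: reserves −$126.5B, deposits −$126.5B.
Totals: Δreserves = −$631B, Δdeposits = −$532.5B.
Δrequired reserves = 12% × −$532.5B = −$63.9B.
Δexcess reserves = Δreserves − Δrequired = −$631B − (−$63.9B) = -$567.1 billion.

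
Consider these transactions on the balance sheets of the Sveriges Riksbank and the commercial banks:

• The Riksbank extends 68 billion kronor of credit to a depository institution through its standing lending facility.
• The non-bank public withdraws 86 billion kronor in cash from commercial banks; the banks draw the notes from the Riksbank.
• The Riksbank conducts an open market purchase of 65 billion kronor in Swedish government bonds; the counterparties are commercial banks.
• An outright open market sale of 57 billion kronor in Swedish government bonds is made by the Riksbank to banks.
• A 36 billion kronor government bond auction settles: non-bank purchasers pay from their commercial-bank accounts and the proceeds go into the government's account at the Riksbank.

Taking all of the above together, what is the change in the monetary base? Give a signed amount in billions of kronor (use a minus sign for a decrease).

Discount-window loan 68 billion kronor: Riksbank balance sheet expands → +68B.
Currency withdrawal 86 billion kronor: just a shift between currency and reserves — both are base money → 0.
OMO purchase (from banks) 65 billion kronor: Riksbank balance sheet expands → +65B.
OMO sale (to banks) 57 billion kronor: Riksbank balance sheet contracts → −57B.
Government account inflow 36 billion kronor: reserves shift to a non-base liability → −36B.
Net: 68 + 0 + 65 − 57 − 36 = +40 billion.

+40 billion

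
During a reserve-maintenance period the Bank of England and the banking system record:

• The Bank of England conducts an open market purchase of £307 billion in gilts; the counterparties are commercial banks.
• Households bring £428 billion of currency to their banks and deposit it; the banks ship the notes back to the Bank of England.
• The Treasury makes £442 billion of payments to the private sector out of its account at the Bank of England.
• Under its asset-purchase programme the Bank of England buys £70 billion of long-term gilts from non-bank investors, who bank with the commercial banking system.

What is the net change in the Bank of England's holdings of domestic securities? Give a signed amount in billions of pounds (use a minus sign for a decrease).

+£377 billion

Bank of England balance sheet:
  Assets:      Securities +£377B
  Liabilities: Bank reserves +£1247B, Currency in circulation −£428B, Government deposits −£442B
Commercial banking system:
  Assets:      Reserves at CB +£1247B, Securities −£307B
  Liabilities: Checkable deposits +£940B
So the change in the Bank of England's holdings of domestic securities is +£377 billion.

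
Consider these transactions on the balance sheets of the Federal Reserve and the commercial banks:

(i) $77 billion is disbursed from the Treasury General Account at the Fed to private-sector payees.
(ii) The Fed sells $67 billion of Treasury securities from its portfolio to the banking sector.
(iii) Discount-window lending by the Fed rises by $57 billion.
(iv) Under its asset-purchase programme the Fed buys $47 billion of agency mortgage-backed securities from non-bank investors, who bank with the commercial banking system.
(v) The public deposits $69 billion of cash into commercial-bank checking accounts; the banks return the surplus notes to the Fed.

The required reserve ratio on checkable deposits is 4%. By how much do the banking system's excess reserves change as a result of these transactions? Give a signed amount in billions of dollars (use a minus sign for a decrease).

Government spending $77 billion: reserves +$77B, deposits +$77B.
OMO sale (to banks) $67 billion: reserves −$67B, deposits 0.
Discount-window loan $57 billion: reserves +$57B, deposits 0.
Asset purchase (from non-banks) $47 billion: reserves +$47B, deposits +$47B.
Currency deposit $69 billion: reserves +$69B, deposits +$69B.
Totals: Δreserves = +$183B, Δdeposits = +$193B.
Δrequired reserves = 4% × +$193B = +$7.72B.
Δexcess reserves = Δreserves − Δrequired = +$183B − (+$7.72B) = +$175.28 billion.

+$175.28 billion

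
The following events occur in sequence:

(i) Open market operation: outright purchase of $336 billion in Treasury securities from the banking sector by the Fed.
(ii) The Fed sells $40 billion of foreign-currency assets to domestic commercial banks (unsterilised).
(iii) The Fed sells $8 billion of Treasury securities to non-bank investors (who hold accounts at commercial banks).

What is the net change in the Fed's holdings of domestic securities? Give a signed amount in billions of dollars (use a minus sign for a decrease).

Fed balance sheet:
  Assets:      Securities +$328B, Foreign assets −$40B
  Liabilities: Bank reserves +$288B
Commercial banking system:
  Assets:      Reserves at CB +$288B, Securities −$336B, Foreign assets +$40B
  Liabilities: Checkable deposits −$8B
So the change in the Fed's holdings of domestic securities is +$328 billion.

+$328 billion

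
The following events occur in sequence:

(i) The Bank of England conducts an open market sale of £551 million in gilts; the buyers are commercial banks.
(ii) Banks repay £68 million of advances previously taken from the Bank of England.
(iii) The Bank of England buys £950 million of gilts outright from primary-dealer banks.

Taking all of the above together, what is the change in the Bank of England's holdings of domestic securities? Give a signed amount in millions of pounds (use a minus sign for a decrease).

+£399 million

OMO sale (to banks) £551 million: securities removed from the Bank of England's portfolio → −£551M.
Discount-window repayment £68 million: the Bank of England's securities portfolio is untouched → 0.
OMO purchase (from banks) £950 million: securities added to the Bank of England's portfolio → +£950M.
Net: −551 + 0 + 950 = +£399 million.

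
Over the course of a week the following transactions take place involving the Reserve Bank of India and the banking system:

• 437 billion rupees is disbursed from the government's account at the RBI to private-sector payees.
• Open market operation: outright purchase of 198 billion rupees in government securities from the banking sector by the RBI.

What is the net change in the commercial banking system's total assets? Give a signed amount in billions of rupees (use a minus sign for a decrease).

RBI balance sheet:
  Assets:      Securities +198B
  Liabilities: Bank reserves +635B, Government deposits −437B
Commercial banking system:
  Assets:      Reserves at CB +635B, Securities −198B
  Liabilities: Checkable deposits +437B
Change in total bank assets = +437 billion.

+437 billion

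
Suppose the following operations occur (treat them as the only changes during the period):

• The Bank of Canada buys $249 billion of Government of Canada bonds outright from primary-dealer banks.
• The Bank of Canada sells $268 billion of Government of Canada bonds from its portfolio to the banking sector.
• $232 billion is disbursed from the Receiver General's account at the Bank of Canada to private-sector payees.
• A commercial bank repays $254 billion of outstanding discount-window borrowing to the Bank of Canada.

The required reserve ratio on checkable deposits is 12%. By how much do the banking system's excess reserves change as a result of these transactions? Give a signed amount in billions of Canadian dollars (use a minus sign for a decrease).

-$68.84 billion

OMO purchase (from banks) $249 billion: reserves +$249B, deposits 0.
OMO sale (to banks) $268 billion: reserves −$268B, deposits 0.
Government spending $232 billion: reserves +$232B, deposits +$232B.
Discount-window repayment $254 billion: reserves −$254B, deposits 0.
Totals: Δreserves = −$41B, Δdeposits = +$232B.
Δrequired reserves = 12% × +$232B = +$27.84B.
Δexcess reserves = Δreserves − Δrequired = −$41B − (+$27.84B) = -$68.84 billion.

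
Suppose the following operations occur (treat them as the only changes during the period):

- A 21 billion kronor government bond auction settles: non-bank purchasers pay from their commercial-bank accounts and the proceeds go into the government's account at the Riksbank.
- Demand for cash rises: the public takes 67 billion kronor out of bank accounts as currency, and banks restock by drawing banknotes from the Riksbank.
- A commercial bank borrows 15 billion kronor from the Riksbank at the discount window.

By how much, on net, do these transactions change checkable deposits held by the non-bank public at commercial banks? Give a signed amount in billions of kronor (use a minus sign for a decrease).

Riksbank balance sheet:
  Assets:      Loans to banks +15B
  Liabilities: Bank reserves −73B, Currency in circulation +67B, Government deposits +21B
Commercial banking system:
  Assets:      Reserves at CB −73B
  Liabilities: Checkable deposits −88B, Borrowings from CB +15B
So the change in checkable deposits held by the non-bank public at commercial banks is -88 billion.

-88 billion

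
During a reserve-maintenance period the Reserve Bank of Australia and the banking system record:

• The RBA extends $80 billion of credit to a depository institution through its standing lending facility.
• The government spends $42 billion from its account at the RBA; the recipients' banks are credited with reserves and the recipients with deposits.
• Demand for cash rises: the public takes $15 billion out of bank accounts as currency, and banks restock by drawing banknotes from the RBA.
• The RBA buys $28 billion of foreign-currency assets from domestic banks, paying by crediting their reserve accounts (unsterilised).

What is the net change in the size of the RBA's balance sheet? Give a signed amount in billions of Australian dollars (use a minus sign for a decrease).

Discount-window loan $80 billion: an RBA asset is acquired → +$80B.
Government spending $42 billion: only the composition of liabilities changes → 0.
Currency withdrawal $15 billion: only the composition of liabilities changes → 0.
FX purchase $28 billion: an RBA asset is acquired → +$28B.
Net: 80 + 0 + 0 + 28 = +$108 billion.

+$108 billion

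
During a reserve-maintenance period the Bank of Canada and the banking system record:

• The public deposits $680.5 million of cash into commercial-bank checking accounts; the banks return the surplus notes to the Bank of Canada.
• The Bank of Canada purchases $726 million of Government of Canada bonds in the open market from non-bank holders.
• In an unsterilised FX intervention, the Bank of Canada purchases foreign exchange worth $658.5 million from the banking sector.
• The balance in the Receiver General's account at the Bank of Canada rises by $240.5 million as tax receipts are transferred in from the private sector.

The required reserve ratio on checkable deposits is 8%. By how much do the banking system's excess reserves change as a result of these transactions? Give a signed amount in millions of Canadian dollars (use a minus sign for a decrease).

+$1731.22 million

Currency deposit $680.5 million: reserves +$680.5M, deposits +$680.5M.
Asset purchase (from non-banks) $726 million: reserves +$726M, deposits +$726M.
FX purchase $658.5 million: reserves +$658.5M, deposits 0.
Government account inflow $240.5 million: reserves −$240.5M, deposits −$240.5M.
Totals: Δreserves = +$1824.5M, Δdeposits = +$1166M.
Δrequired reserves = 8% × +$1166M = +$93.28M.
Δexcess reserves = Δreserves − Δrequired = +$1824.5M − (+$93.28M) = +$1731.22 million.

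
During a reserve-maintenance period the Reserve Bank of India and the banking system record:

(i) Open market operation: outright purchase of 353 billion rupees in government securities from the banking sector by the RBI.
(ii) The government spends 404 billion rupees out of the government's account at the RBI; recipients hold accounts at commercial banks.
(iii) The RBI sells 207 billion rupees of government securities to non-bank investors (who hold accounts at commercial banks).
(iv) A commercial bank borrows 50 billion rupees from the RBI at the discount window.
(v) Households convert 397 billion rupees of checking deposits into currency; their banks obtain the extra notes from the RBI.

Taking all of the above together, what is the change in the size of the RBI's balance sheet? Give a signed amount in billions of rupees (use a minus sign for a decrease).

RBI balance sheet:
  Assets:      Securities +146B, Loans to banks +50B
  Liabilities: Bank reserves +203B, Currency in circulation +397B, Government deposits −404B
Commercial banking system:
  Assets:      Reserves at CB +203B, Securities −353B
  Liabilities: Checkable deposits −200B, Borrowings from CB +50B
Change in total RBI assets = +196 billion.

+196 billion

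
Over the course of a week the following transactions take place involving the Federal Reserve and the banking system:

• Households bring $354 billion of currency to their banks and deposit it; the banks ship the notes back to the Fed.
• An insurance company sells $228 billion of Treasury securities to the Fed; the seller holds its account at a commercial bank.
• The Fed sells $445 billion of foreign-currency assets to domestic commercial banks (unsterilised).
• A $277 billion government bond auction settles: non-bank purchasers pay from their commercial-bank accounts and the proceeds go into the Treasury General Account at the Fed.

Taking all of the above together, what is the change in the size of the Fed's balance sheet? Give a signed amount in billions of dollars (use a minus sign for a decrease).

Fed balance sheet:
  Assets:      Securities +$228B, Foreign assets −$445B
  Liabilities: Bank reserves −$140B, Currency in circulation −$354B, Government deposits +$277B
Commercial banking system:
  Assets:      Reserves at CB −$140B, Foreign assets +$445B
  Liabilities: Checkable deposits +$305B
Change in total Fed assets = -$217 billion.

-$217 billion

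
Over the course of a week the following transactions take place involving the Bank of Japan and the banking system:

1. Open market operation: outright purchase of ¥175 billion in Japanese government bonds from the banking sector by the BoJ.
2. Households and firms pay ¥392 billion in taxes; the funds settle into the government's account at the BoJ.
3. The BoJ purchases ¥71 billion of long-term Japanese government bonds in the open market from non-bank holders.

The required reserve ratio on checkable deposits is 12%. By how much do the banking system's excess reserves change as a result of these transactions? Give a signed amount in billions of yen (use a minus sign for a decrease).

-¥107.48 billion

OMO purchase (from banks) ¥175 billion: reserves +¥175B, deposits 0.
Government account inflow ¥392 billion: reserves −¥392B, deposits −¥392B.
Asset purchase (from non-banks) ¥71 billion: reserves +¥71B, deposits +¥71B.
Totals: Δreserves = −¥146B, Δdeposits = −¥321B.
Δrequired reserves = 12% × −¥321B = −¥38.52B.
Δexcess reserves = Δreserves − Δrequired = −¥146B − (−¥38.52B) = -¥107.48 billion.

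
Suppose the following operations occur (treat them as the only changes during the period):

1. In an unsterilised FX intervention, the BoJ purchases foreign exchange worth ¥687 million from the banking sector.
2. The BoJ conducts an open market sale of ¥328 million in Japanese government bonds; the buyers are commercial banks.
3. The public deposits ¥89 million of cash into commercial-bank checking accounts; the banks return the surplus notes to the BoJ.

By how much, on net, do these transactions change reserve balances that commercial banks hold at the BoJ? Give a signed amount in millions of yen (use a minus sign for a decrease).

BoJ balance sheet:
  Assets:      Securities −¥328M, Foreign assets +¥687M
  Liabilities: Bank reserves +¥448M, Currency in circulation −¥89M
So the change in reserve balances that commercial banks hold at the BoJ is +¥448 million.

+¥448 million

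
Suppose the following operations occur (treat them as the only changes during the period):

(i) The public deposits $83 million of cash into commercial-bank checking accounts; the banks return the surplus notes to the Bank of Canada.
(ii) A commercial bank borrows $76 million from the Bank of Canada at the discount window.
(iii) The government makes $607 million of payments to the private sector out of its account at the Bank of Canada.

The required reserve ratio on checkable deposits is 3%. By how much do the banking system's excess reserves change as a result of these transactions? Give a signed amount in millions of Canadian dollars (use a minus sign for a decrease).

+$745.3 million

Currency deposit $83 million: reserves +$83M, deposits +$83M.
Discount-window loan $76 million: reserves +$76M, deposits 0.
Government spending $607 million: reserves +$607M, deposits +$607M.
Totals: Δreserves = +$766M, Δdeposits = +$690M.
Δrequired reserves = 3% × +$690M = +$20.7M.
Δexcess reserves = Δreserves − Δrequired = +$766M − (+$20.7M) = +$745.3 million.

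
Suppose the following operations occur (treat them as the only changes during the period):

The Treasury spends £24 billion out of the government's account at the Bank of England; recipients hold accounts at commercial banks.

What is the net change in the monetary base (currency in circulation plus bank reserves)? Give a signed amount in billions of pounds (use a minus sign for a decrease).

Government spending £24 billion: a non-base liability converts back to reserves → +£24B.

+£24 billion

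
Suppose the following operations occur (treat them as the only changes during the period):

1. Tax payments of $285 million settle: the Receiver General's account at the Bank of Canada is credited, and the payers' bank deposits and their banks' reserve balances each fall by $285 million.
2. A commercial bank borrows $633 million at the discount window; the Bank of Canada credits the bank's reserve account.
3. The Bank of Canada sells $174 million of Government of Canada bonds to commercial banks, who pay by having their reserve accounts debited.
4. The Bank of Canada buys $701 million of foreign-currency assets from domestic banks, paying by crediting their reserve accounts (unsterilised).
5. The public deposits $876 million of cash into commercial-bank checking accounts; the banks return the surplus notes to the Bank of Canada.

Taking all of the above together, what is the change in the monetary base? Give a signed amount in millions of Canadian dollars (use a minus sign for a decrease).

+$875 million

Government account inflow $285 million: reserves shift to a non-base liability → −$285M.
Discount-window loan $633 million: Bank of Canada balance sheet expands → +$633M.
OMO sale (to banks) $174 million: Bank of Canada balance sheet contracts → −$174M.
FX purchase $701 million: Bank of Canada balance sheet expands → +$701M.
Currency deposit $876 million: just a shift between currency and reserves — both are base money → 0.
Net: −285 + 633 − 174 + 701 + 0 = +$875 million.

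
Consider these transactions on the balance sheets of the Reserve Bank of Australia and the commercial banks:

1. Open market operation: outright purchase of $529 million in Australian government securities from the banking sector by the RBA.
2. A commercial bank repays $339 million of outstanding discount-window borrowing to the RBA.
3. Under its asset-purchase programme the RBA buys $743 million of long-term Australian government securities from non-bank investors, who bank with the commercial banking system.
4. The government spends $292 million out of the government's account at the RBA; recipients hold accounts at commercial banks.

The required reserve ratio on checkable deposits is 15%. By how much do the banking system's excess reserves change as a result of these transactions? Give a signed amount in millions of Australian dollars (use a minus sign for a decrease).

+$1069.75 million

OMO purchase (from banks) $529 million: reserves +$529M, deposits 0.
Discount-window repayment $339 million: reserves −$339M, deposits 0.
Asset purchase (from non-banks) $743 million: reserves +$743M, deposits +$743M.
Government spending $292 million: reserves +$292M, deposits +$292M.
Totals: Δreserves = +$1225M, Δdeposits = +$1035M.
Δrequired reserves = 15% × +$1035M = +$155.25M.
Δexcess reserves = Δreserves − Δrequired = +$1225M − (+$155.25M) = +$1069.75 million.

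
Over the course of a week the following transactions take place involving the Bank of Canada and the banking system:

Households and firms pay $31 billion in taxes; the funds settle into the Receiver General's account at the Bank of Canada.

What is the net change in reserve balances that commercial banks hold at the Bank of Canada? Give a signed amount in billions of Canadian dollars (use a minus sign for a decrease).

-$31 billion

Bank of Canada balance sheet:
  Assets:      no change
  Liabilities: Bank reserves −$31B, Government deposits +$31B
Commercial banking system:
  Assets:      Reserves at CB −$31B
  Liabilities: Checkable deposits −$31B
So the change in reserve balances that commercial banks hold at the Bank of Canada is -$31 billion.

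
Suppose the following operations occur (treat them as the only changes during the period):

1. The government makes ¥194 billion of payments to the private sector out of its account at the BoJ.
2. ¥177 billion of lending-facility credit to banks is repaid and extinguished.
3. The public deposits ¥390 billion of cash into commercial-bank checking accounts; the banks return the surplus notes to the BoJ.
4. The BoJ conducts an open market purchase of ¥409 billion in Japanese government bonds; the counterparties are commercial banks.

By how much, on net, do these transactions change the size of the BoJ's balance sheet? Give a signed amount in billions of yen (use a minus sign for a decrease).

+¥232 billion

Government spending ¥194 billion: only the composition of liabilities changes → 0.
Discount-window repayment ¥177 billion: a BoJ asset is shed → −¥177B.
Currency deposit ¥390 billion: only the composition of liabilities changes → 0.
OMO purchase (from banks) ¥409 billion: a BoJ asset is acquired → +¥409B.
Net: 0 − 177 + 0 + 409 = +¥232 billion.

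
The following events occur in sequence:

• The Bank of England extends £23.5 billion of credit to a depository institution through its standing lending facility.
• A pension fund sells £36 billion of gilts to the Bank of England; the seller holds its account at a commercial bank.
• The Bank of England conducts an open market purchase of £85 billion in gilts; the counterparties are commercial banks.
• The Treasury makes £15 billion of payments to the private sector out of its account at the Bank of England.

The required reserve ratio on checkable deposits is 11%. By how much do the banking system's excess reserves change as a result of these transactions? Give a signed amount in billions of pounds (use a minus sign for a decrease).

Discount-window loan £23.5 billion: reserves +£23.5B, deposits 0.
Asset purchase (from non-banks) £36 billion: reserves +£36B, deposits +£36B.
OMO purchase (from banks) £85 billion: reserves +£85B, deposits 0.
Government spending £15 billion: reserves +£15B, deposits +£15B.
Totals: Δreserves = +£159.5B, Δdeposits = +£51B.
Δrequired reserves = 11% × +£51B = +£5.61B.
Δexcess reserves = Δreserves − Δrequired = +£159.5B − (+£5.61B) = +£153.89 billion.

+£153.89 billion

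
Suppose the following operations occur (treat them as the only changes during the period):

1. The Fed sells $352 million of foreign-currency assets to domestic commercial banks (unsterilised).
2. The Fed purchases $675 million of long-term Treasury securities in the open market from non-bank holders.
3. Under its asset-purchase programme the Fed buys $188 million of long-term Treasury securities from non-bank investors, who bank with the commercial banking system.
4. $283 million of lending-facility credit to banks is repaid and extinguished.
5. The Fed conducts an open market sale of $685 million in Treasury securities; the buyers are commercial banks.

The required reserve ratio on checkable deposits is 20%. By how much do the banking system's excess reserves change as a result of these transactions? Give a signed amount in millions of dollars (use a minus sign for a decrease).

FX sale $352 million: reserves −$352M, deposits 0.
Asset purchase (from non-banks) $675 million: reserves +$675M, deposits +$675M.
Asset purchase (from non-banks) $188 million: reserves +$188M, deposits +$188M.
Discount-window repayment $283 million: reserves −$283M, deposits 0.
OMO sale (to banks) $685 million: reserves −$685M, deposits 0.
Totals: Δreserves = −$457M, Δdeposits = +$863M.
Δrequired reserves = 20% × +$863M = +$172.6M.
Δexcess reserves = Δreserves − Δrequired = −$457M − (+$172.6M) = -$629.6 million.

-$629.6 million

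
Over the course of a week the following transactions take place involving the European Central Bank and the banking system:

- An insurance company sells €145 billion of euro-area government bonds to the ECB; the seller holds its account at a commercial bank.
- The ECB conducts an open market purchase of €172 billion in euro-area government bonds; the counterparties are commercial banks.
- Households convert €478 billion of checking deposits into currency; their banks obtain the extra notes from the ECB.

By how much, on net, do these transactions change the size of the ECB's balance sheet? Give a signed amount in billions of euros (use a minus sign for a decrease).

Asset purchase (from non-banks) €145 billion: an ECB asset is acquired → +€145B.
OMO purchase (from banks) €172 billion: an ECB asset is acquired → +€172B.
Currency withdrawal €478 billion: only the composition of liabilities changes → 0.
Net: 145 + 172 + 0 = +€317 billion.

+€317 billion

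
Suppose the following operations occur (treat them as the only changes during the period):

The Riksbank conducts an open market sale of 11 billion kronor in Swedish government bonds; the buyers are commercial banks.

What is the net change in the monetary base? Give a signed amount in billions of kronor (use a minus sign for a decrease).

-11 billion

Riksbank balance sheet:
  Assets:      Securities −11B
  Liabilities: Bank reserves −11B
Monetary base = currency + reserves: 0 + (−11B) = -11 billion.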